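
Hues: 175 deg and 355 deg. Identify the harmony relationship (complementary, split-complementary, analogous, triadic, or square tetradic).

complementary

Sort the hues: 175°, 355°.
Successive gaps around the wheel: 180°, 180°.
Two hues 180° apart are complementary.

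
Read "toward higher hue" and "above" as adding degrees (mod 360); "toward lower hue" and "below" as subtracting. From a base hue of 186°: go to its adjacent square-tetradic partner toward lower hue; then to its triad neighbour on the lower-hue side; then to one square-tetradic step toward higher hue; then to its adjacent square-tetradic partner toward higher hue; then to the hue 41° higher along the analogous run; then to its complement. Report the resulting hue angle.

186 − 90 = 96°   (square ↓)
96 − 120 = -24 → -24 + 360 = 336°   (triadic ↓)
336 + 90 = 426 → 426 − 360 = 66°   (square ↑)
66 + 90 = 156°   (square ↑)
156 + 41 = 197°   (analog 41° ↑)
197 + 180 = 377 → 377 − 360 = 17°   (complement)

17°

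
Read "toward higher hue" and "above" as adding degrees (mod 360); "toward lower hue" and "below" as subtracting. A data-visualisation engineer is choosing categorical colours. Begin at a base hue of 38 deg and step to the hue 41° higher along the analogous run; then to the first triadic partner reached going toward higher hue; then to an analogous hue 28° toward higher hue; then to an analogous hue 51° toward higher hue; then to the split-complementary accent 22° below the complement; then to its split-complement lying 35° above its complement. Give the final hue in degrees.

+41° (analog 41° ↑): 38 + 41 = 79°
+120° (triadic ↑): 79 + 120 = 199°
+28° (analog 28° ↑): 199 + 28 = 227°
+51° (analog 51° ↑): 227 + 51 = 278°
+158° (split-comp 22° ↓): 278 + 158 = 436 → 436 − 360 = 76°
+215° (split-comp 35° ↑): 76 + 215 = 291°

291°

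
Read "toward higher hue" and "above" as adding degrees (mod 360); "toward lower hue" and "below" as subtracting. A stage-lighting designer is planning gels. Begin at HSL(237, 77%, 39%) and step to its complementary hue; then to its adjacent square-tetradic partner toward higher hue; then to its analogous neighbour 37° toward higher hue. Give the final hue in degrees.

complement +180°: 237 + 180 = 417 → 417 − 360 = 57°
square ↑ +90°: 57 + 90 = 147°
analog 37° ↑ +37°: 147 + 37 = 184°

184°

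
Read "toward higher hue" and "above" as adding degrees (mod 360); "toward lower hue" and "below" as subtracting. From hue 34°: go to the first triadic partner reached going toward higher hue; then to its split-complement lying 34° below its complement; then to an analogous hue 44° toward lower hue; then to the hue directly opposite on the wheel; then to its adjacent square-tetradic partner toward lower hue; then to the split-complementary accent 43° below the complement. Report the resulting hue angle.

triadic ↑ +120°: 34 + 120 = 154°
split-comp 34° ↓ +146°: 154 + 146 = 300°
analog 44° ↓ −44°: 300 − 44 = 256°
complement +180°: 256 + 180 = 436 → 436 − 360 = 76°
square ↓ −90°: 76 − 90 = -14 → -14 + 360 = 346°
split-comp 43° ↓ +137°: 346 + 137 = 483 → 483 − 360 = 123°

123°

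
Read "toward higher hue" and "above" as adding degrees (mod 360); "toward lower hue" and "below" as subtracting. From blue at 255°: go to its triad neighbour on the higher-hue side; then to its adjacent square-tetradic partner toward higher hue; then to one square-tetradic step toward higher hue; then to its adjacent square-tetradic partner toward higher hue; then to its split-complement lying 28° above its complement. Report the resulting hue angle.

133°

+120° (triadic ↑): 255 + 120 = 375 → 375 − 360 = 15°
+90° (square ↑): 15 + 90 = 105°
+90° (square ↑): 105 + 90 = 195°
+90° (square ↑): 195 + 90 = 285°
+208° (split-comp 28° ↑): 285 + 208 = 493 → 493 − 360 = 133°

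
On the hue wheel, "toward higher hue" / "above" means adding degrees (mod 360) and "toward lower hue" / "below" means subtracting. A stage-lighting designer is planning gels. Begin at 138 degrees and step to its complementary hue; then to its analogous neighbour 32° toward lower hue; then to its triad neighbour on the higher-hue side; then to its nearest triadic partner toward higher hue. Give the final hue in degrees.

complement +180°: 138 + 180 = 318°
analog 32° ↓ −32°: 318 − 32 = 286°
triadic ↑ +120°: 286 + 120 = 406 → 406 − 360 = 46°
triadic ↑ +120°: 46 + 120 = 166°

166°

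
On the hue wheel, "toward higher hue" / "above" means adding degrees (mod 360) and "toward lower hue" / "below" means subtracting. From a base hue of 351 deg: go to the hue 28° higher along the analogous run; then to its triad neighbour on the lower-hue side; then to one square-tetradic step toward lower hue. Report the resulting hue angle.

169°

+28° (analog 28° ↑): 351 + 28 = 379 → 379 − 360 = 19°
−120° (triadic ↓): 19 − 120 = -101 → -101 + 360 = 259°
−90° (square ↓): 259 − 90 = 169°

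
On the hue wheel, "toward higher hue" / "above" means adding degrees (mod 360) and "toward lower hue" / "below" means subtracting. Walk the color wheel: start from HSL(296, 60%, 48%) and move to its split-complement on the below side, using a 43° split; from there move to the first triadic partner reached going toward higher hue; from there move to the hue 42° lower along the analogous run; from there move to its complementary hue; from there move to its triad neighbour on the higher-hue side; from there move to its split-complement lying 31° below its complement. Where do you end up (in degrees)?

296 + 137 = 433 → 433 − 360 = 73°   (split-comp 43° ↓)
73 + 120 = 193°   (triadic ↑)
193 − 42 = 151°   (analog 42° ↓)
151 + 180 = 331°   (complement)
331 + 120 = 451 → 451 − 360 = 91°   (triadic ↑)
91 + 149 = 240°   (split-comp 31° ↓)

240°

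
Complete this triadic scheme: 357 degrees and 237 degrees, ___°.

117°

A triad places three hues 120° apart.
The full set through 237° is {117°, 237°, 357°}.
Given {237°, 357°}, the missing hue is 117°.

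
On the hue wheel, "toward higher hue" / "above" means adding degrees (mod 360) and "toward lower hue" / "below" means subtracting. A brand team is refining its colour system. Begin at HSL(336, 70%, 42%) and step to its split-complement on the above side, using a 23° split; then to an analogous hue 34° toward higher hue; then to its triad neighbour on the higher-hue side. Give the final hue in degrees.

+203° (split-comp 23° ↑): 336 + 203 = 539 → 539 − 360 = 179°
+34° (analog 34° ↑): 179 + 34 = 213°
+120° (triadic ↑): 213 + 120 = 333°

333°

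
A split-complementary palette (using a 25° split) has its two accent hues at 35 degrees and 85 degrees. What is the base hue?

240°

The accents sit 25° either side of the complement, so the complement is their short-arc midpoint on the wheel.
Short-arc midpoint of 35° and 85°: 60°.
Base is 180° from the complement: 60 − 180 = -120 → -120 + 360 = 240°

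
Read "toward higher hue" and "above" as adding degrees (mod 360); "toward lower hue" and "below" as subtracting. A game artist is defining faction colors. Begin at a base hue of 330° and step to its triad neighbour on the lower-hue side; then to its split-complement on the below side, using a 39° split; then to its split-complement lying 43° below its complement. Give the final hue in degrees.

330 − 120 = 210°   (triadic ↓)
210 + 141 = 351°   (split-comp 39° ↓)
351 + 137 = 488 → 488 − 360 = 128°   (split-comp 43° ↓)

128°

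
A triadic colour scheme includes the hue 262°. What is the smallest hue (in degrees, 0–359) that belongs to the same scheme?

22°

A triad places three hues 120° apart.
The full set through 262° is {22°, 142°, 262°}.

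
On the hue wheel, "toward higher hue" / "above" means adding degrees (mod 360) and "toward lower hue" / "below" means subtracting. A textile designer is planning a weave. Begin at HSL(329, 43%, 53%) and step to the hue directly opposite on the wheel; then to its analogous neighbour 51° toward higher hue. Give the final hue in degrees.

329 + 180 = 509 → 509 − 360 = 149°   (complement)
149 + 51 = 200°   (analog 51° ↑)

200°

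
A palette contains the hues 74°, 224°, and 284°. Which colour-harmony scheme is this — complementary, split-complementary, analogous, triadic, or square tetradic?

Sort the hues: 74°, 224°, 284°.
Successive gaps around the wheel: 150°, 60°, 150°.
Two 150° gaps and one 60° gap — a base hue opposite a pair of accents 30° either side of its complement — is the split-complementary pattern.

split-complementary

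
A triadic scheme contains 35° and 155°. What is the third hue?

275°

A triad spaces three hues 120° apart.
The full set is {35°, 155°, 275°}.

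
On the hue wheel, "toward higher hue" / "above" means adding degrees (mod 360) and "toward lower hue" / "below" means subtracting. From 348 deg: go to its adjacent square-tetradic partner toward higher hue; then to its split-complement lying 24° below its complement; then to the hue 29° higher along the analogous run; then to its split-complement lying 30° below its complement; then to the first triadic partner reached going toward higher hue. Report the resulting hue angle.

173°

348 + 90 = 438 → 438 − 360 = 78°   (square ↑)
78 + 156 = 234°   (split-comp 24° ↓)
234 + 29 = 263°   (analog 29° ↑)
263 + 150 = 413 → 413 − 360 = 53°   (split-comp 30° ↓)
53 + 120 = 173°   (triadic ↑)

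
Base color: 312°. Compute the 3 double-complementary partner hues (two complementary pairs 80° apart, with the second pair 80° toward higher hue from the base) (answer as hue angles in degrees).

32°, 132°, and 212°

A rectangular tetradic uses two complementary pairs 80° apart: offsets 0°, 80°, 180°, 260°.
312 + 80 = 392 → 392 − 360 = 32°
312 + 180 = 492 → 492 − 360 = 132°
312 + 260 = 572 → 572 − 360 = 212°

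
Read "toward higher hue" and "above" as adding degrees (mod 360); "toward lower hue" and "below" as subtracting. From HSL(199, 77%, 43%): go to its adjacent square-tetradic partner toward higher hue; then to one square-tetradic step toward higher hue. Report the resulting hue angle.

199 + 90 = 289°   (square ↑)
289 + 90 = 379 → 379 − 360 = 19°   (square ↑)

19°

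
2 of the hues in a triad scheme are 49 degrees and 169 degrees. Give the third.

A triad places three hues 120° apart.
The full set through 49° is {49°, 169°, 289°}.
Given {49°, 169°}, the missing hue is 289°.

289°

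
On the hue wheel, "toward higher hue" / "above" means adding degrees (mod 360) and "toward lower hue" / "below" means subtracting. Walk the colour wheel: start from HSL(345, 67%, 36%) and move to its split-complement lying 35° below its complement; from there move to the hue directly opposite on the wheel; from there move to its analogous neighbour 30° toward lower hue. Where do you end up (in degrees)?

280°

+145° (split-comp 35° ↓): 345 + 145 = 490 → 490 − 360 = 130°
+180° (complement): 130 + 180 = 310°
−30° (analog 30° ↓): 310 − 30 = 280°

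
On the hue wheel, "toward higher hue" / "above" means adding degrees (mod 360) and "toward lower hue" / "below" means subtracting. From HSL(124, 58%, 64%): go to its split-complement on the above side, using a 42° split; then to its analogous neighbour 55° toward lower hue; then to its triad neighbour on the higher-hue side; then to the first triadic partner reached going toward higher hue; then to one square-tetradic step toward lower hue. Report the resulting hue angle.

81°

split-comp 42° ↑ +222°: 124 + 222 = 346°
analog 55° ↓ −55°: 346 − 55 = 291°
triadic ↑ +120°: 291 + 120 = 411 → 411 − 360 = 51°
triadic ↑ +120°: 51 + 120 = 171°
square ↓ −90°: 171 − 90 = 81°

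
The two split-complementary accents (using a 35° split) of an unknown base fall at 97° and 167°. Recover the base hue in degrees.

312°

The accents sit 35° either side of the complement, so the complement is their short-arc midpoint on the wheel.
Short-arc midpoint of 97° and 167°: 132°.
Base is 180° from the complement: 132 − 180 = -48 → -48 + 360 = 312°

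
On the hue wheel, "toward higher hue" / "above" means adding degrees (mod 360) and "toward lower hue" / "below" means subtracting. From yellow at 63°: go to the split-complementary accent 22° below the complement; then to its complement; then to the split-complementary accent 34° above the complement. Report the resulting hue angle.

255°

split-comp 22° ↓ +158°: 63 + 158 = 221°
complement +180°: 221 + 180 = 401 → 401 − 360 = 41°
split-comp 34° ↑ +214°: 41 + 214 = 255°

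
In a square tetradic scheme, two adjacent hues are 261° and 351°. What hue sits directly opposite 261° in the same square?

A square tetradic scheme places four hues 90° apart; opposite corners are 180° apart.
261 + 180 = 441 → 441 − 360 = 81°

81°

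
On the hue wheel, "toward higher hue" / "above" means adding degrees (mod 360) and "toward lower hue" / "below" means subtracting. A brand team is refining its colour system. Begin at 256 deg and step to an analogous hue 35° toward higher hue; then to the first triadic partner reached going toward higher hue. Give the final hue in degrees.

51°

analog 35° ↑ +35°: 256 + 35 = 291°
triadic ↑ +120°: 291 + 120 = 411 → 411 − 360 = 51°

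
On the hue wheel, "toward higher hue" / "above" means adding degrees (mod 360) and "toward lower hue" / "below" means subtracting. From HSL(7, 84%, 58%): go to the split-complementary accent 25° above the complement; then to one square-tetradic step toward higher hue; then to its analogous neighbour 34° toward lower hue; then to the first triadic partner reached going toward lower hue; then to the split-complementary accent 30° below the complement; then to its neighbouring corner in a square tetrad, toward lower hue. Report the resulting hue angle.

208°

split-comp 25° ↑ +205°: 7 + 205 = 212°
square ↑ +90°: 212 + 90 = 302°
analog 34° ↓ −34°: 302 − 34 = 268°
triadic ↓ −120°: 268 − 120 = 148°
split-comp 30° ↓ +150°: 148 + 150 = 298°
square ↓ −90°: 298 − 90 = 208°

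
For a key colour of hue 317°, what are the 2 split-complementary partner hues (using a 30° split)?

107° and 167°

Split-complementary hues sit 30° either side of the complement.
Complement of 317°: 317 + 180 = 497 → 497 − 360 = 137°
137 − 30 = 107°
137 + 30 = 167°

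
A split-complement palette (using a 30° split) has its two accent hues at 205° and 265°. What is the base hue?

55°

The accents sit 30° either side of the complement, so the complement is their short-arc midpoint on the wheel.
Short-arc midpoint of 205° and 265°: 235°.
Base is 180° from the complement: 235 − 180 = 55°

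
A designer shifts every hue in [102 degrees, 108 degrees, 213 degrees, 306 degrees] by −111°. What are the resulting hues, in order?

102 − 111 = -9 → -9 + 360 = 351°
108 − 111 = -3 → -3 + 360 = 357°
213 − 111 = 102°
306 − 111 = 195°

351°, 357°, 102°, 195°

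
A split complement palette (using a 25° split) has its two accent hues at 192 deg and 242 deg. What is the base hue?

37°

The accents sit 25° either side of the complement, so the complement is their short-arc midpoint on the wheel.
Short-arc midpoint of 192° and 242°: 217°.
Base is 180° from the complement: 217 − 180 = 37°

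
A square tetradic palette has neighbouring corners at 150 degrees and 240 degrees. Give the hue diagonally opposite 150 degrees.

A square tetradic scheme places four hues 90° apart; opposite corners are 180° apart.
150 + 180 = 330°

330°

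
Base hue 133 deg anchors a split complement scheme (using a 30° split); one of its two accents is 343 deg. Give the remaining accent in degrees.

Split-complementary hues sit 30° either side of the complement.
Complement of the base 133°: 133 + 180 = 313°
The given accent 343° is 30° one side of 313°; the other accent sits 30° the other side: 313 − 30 = 283°

283°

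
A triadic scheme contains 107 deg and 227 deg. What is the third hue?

347°

A triad spaces three hues 120° apart.
The full set is {107°, 227°, 347°}.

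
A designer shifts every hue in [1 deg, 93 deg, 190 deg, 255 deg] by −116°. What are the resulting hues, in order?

1 − 116 = -115 → -115 + 360 = 245°
93 − 116 = -23 → -23 + 360 = 337°
190 − 116 = 74°
255 − 116 = 139°

245°, 337°, 74°, 139°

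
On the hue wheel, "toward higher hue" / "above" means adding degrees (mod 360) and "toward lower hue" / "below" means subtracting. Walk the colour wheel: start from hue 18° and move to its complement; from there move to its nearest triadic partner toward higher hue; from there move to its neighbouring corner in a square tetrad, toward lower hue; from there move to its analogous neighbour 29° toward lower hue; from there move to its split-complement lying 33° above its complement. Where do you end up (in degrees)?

52°

+180° (complement): 18 + 180 = 198°
+120° (triadic ↑): 198 + 120 = 318°
−90° (square ↓): 318 − 90 = 228°
−29° (analog 29° ↓): 228 − 29 = 199°
+213° (split-comp 33° ↑): 199 + 213 = 412 → 412 − 360 = 52°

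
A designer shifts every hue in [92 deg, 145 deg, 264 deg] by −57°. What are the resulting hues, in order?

35°, 88°, 207°

92 − 57 = 35°
145 − 57 = 88°
264 − 57 = 207°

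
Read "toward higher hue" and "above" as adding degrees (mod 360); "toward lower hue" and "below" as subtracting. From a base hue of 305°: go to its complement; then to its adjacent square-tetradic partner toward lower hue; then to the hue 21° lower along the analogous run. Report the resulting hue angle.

+180° (complement): 305 + 180 = 485 → 485 − 360 = 125°
−90° (square ↓): 125 − 90 = 35°
−21° (analog 21° ↓): 35 − 21 = 14°

14°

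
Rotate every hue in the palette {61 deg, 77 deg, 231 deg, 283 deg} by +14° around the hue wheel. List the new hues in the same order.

75°, 91°, 245°, 297°

61 + 14 = 75°
77 + 14 = 91°
231 + 14 = 245°
283 + 14 = 297°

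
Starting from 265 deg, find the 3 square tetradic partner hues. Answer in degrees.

A square tetradic scheme places four hues every 90°.
265 + 90 = 355°
265 + 180 = 445 → 445 − 360 = 85°
265 + 270 = 535 → 535 − 360 = 175°

355°, 85°, and 175°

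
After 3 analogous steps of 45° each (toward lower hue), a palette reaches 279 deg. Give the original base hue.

3 steps of 45° (toward lower hue) give a net shift of −135°.
Start = end − shift: 279 + 135 = 414 → 414 − 360 = 54°

54°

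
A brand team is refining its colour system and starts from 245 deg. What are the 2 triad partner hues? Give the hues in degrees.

A triad places three hues 120° apart.
245 + 120 = 365 → 365 − 360 = 5°
245 + 240 = 485 → 485 − 360 = 125°

5° and 125°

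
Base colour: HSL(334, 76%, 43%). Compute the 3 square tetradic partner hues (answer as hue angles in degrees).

64°, 154°, 244°

A square tetradic scheme places four hues every 90°.
334 + 90 = 424 → 424 − 360 = 64°
334 + 180 = 514 → 514 − 360 = 154°
334 + 270 = 604 → 604 − 360 = 244°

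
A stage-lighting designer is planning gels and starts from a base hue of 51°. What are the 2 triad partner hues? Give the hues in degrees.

171° and 291°

A triad places three hues 120° apart.
51 + 120 = 171°
51 + 240 = 291°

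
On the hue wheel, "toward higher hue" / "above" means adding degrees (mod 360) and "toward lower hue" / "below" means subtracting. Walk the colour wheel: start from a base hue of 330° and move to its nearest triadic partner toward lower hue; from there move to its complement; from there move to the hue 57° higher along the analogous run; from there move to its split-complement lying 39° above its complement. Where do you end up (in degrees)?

306°

triadic ↓ −120°: 330 − 120 = 210°
complement +180°: 210 + 180 = 390 → 390 − 360 = 30°
analog 57° ↑ +57°: 30 + 57 = 87°
split-comp 39° ↑ +219°: 87 + 219 = 306°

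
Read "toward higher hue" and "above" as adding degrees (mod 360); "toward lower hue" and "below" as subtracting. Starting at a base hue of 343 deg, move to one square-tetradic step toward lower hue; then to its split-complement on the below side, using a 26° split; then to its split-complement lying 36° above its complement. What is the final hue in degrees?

263°

square ↓ −90°: 343 − 90 = 253°
split-comp 26° ↓ +154°: 253 + 154 = 407 → 407 − 360 = 47°
split-comp 36° ↑ +216°: 47 + 216 = 263°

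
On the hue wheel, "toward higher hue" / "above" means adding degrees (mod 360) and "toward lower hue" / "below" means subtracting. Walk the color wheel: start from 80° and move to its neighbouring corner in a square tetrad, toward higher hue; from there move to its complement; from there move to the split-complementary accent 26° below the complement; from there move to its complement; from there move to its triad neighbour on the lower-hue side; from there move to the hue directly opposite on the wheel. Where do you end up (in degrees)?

square ↑ +90°: 80 + 90 = 170°
complement +180°: 170 + 180 = 350°
split-comp 26° ↓ +154°: 350 + 154 = 504 → 504 − 360 = 144°
complement +180°: 144 + 180 = 324°
triadic ↓ −120°: 324 − 120 = 204°
complement +180°: 204 + 180 = 384 → 384 − 360 = 24°

24°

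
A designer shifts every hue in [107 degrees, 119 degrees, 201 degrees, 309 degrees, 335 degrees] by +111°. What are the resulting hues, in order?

107 + 111 = 218°
119 + 111 = 230°
201 + 111 = 312°
309 + 111 = 420 → 420 − 360 = 60°
335 + 111 = 446 → 446 − 360 = 86°

218°, 230°, 312°, 60°, 86°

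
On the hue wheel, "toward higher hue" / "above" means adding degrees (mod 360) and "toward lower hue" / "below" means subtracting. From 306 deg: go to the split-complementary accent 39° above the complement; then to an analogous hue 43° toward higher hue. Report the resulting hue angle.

208°

+219° (split-comp 39° ↑): 306 + 219 = 525 → 525 − 360 = 165°
+43° (analog 43° ↑): 165 + 43 = 208°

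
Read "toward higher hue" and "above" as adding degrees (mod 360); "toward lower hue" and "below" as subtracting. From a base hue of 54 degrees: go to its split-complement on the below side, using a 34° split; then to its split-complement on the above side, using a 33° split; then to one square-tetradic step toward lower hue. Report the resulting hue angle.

323°

+146° (split-comp 34° ↓): 54 + 146 = 200°
+213° (split-comp 33° ↑): 200 + 213 = 413 → 413 − 360 = 53°
−90° (square ↓): 53 − 90 = -37 → -37 + 360 = 323°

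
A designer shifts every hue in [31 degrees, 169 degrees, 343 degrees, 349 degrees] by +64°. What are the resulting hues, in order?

31 + 64 = 95°
169 + 64 = 233°
343 + 64 = 407 → 407 − 360 = 47°
349 + 64 = 413 → 413 − 360 = 53°

95°, 233°, 47°, 53°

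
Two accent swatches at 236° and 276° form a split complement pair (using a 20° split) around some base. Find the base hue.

The accents sit 20° either side of the complement, so the complement is their short-arc midpoint on the wheel.
Short-arc midpoint of 236° and 276°: 256°.
Base is 180° from the complement: 256 − 180 = 76°

76°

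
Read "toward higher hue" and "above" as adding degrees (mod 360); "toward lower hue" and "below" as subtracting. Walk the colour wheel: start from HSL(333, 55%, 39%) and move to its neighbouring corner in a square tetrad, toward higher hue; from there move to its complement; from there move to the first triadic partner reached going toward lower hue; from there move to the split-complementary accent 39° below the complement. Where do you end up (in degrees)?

square ↑ +90°: 333 + 90 = 423 → 423 − 360 = 63°
complement +180°: 63 + 180 = 243°
triadic ↓ −120°: 243 − 120 = 123°
split-comp 39° ↓ +141°: 123 + 141 = 264°

264°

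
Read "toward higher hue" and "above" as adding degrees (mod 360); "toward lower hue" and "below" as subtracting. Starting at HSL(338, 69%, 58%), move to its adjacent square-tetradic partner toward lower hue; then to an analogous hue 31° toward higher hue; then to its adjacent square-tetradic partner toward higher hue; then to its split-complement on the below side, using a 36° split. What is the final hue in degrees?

square ↓ −90°: 338 − 90 = 248°
analog 31° ↑ +31°: 248 + 31 = 279°
square ↑ +90°: 279 + 90 = 369 → 369 − 360 = 9°
split-comp 36° ↓ +144°: 9 + 144 = 153°

153°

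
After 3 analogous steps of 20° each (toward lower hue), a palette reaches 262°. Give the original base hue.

322°

3 steps of 20° (toward lower hue) give a net shift of −60°.
Start = end − shift: 262 + 60 = 322°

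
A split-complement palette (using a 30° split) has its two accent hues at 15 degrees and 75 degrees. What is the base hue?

The accents sit 30° either side of the complement, so the complement is their short-arc midpoint on the wheel.
Short-arc midpoint of 15° and 75°: 45°.
Base is 180° from the complement: 45 − 180 = -135 → -135 + 360 = 225°

225°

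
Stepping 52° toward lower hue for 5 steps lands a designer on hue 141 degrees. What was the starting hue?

5 steps of 52° (toward lower hue) give a net shift of −260°.
Start = end − shift: 141 + 260 = 401 → 401 − 360 = 41°

41°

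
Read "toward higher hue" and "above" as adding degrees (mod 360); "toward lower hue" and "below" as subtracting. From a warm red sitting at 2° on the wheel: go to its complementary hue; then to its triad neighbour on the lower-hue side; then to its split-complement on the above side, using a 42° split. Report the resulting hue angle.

complement +180°: 2 + 180 = 182°
triadic ↓ −120°: 182 − 120 = 62°
split-comp 42° ↑ +222°: 62 + 222 = 284°

284°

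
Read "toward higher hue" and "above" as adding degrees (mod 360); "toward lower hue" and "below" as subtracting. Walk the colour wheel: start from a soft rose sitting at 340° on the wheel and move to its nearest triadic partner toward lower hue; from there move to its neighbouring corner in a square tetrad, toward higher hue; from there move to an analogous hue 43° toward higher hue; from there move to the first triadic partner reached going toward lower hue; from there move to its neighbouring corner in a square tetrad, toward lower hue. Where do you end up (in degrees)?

143°

340 − 120 = 220°   (triadic ↓)
220 + 90 = 310°   (square ↑)
310 + 43 = 353°   (analog 43° ↑)
353 − 120 = 233°   (triadic ↓)
233 − 90 = 143°   (square ↓)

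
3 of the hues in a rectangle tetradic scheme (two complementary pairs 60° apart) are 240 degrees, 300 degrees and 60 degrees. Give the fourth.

A rectangular tetradic uses two complementary pairs 60° apart: offsets 0°, 60°, 180°, 240°.
Among {60°, 240°, 300°}, 240° and 60° are a 180° pair.
The remaining hue 300° needs its own complement: 300 + 180 = 480 → 480 − 360 = 120°

120°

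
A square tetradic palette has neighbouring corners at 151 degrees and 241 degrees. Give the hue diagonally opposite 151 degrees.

331°

A square tetradic scheme places four hues 90° apart; opposite corners are 180° apart.
151 + 180 = 331°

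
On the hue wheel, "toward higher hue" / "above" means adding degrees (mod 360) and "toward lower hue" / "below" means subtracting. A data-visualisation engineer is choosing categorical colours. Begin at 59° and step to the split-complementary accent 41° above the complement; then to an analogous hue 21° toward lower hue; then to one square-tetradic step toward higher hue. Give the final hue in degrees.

349°

59 + 221 = 280°   (split-comp 41° ↑)
280 − 21 = 259°   (analog 21° ↓)
259 + 90 = 349°   (square ↑)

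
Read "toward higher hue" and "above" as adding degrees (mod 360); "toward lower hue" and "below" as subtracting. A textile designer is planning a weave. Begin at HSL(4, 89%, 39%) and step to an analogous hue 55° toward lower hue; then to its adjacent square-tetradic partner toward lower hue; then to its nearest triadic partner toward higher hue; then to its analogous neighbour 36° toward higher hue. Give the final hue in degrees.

4 − 55 = -51 → -51 + 360 = 309°   (analog 55° ↓)
309 − 90 = 219°   (square ↓)
219 + 120 = 339°   (triadic ↑)
339 + 36 = 375 → 375 − 360 = 15°   (analog 36° ↑)

15°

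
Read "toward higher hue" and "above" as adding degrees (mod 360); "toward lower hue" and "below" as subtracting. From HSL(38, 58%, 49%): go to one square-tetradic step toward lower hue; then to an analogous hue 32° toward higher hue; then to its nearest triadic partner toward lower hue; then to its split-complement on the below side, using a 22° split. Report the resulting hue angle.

18°

−90° (square ↓): 38 − 90 = -52 → -52 + 360 = 308°
+32° (analog 32° ↑): 308 + 32 = 340°
−120° (triadic ↓): 340 − 120 = 220°
+158° (split-comp 22° ↓): 220 + 158 = 378 → 378 − 360 = 18°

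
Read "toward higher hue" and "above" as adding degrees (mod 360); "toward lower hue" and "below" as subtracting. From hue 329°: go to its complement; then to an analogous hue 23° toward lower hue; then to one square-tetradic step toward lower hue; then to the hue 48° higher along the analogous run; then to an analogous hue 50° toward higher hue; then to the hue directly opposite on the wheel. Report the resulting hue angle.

+180° (complement): 329 + 180 = 509 → 509 − 360 = 149°
−23° (analog 23° ↓): 149 − 23 = 126°
−90° (square ↓): 126 − 90 = 36°
+48° (analog 48° ↑): 36 + 48 = 84°
+50° (analog 50° ↑): 84 + 50 = 134°
+180° (complement): 134 + 180 = 314°

314°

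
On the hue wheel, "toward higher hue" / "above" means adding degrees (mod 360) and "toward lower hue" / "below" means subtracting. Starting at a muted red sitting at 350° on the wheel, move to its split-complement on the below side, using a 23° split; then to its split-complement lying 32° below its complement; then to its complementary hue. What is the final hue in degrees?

115°

+157° (split-comp 23° ↓): 350 + 157 = 507 → 507 − 360 = 147°
+148° (split-comp 32° ↓): 147 + 148 = 295°
+180° (complement): 295 + 180 = 475 → 475 − 360 = 115°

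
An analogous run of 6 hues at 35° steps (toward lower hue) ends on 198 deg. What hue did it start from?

5 steps of 35° (toward lower hue) give a net shift of −175°.
Start = end − shift: 198 + 175 = 373 → 373 − 360 = 13°

13°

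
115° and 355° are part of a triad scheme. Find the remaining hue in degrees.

235°

A triad places three hues 120° apart.
The full set through 115° is {115°, 235°, 355°}.
Given {115°, 355°}, the missing hue is 235°.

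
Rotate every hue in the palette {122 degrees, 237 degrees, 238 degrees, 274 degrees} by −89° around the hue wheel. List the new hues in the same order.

33°, 148°, 149°, 185°

122 − 89 = 33°
237 − 89 = 148°
238 − 89 = 149°
274 − 89 = 185°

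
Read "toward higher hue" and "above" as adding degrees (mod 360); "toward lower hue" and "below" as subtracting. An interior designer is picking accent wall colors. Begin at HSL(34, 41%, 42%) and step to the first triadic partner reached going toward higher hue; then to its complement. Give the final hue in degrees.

334°

+120° (triadic ↑): 34 + 120 = 154°
+180° (complement): 154 + 180 = 334°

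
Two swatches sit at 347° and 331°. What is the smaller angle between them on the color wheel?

|347 − 331| = 16.
16 ≤ 180, so the shorter arc is 16°.

16°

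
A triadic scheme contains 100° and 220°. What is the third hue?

A triad spaces three hues 120° apart.
The full set is {100°, 220°, 340°}.

340°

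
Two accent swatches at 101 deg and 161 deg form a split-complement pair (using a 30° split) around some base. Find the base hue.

The accents sit 30° either side of the complement, so the complement is their short-arc midpoint on the wheel.
Short-arc midpoint of 101° and 161°: 131°.
Base is 180° from the complement: 131 − 180 = -49 → -49 + 360 = 311°

311°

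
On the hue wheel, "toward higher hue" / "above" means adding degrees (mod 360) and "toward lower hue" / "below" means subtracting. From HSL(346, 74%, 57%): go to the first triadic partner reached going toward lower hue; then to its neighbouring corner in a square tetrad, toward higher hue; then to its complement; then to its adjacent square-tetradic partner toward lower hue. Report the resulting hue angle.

46°

triadic ↓ −120°: 346 − 120 = 226°
square ↑ +90°: 226 + 90 = 316°
complement +180°: 316 + 180 = 496 → 496 − 360 = 136°
square ↓ −90°: 136 − 90 = 46°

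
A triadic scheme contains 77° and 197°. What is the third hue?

A triad spaces three hues 120° apart.
The full set is {77°, 197°, 317°}.

317°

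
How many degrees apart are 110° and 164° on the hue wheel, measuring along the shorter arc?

54°

|110 − 164| = 54.
54 ≤ 180, so the shorter arc is 54°.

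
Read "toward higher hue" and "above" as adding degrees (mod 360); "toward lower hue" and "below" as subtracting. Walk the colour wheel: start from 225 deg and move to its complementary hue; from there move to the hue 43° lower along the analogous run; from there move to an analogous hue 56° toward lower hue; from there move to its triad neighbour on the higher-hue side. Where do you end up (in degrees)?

66°

225 + 180 = 405 → 405 − 360 = 45°   (complement)
45 − 43 = 2°   (analog 43° ↓)
2 − 56 = -54 → -54 + 360 = 306°   (analog 56° ↓)
306 + 120 = 426 → 426 − 360 = 66°   (triadic ↑)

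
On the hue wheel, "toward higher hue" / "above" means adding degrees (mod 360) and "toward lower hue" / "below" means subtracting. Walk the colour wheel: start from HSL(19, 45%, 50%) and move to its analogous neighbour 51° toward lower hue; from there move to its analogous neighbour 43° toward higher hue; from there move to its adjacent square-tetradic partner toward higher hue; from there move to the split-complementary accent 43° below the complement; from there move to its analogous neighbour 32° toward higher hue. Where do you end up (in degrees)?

270°

analog 51° ↓ −51°: 19 − 51 = -32 → -32 + 360 = 328°
analog 43° ↑ +43°: 328 + 43 = 371 → 371 − 360 = 11°
square ↑ +90°: 11 + 90 = 101°
split-comp 43° ↓ +137°: 101 + 137 = 238°
analog 32° ↑ +32°: 238 + 32 = 270°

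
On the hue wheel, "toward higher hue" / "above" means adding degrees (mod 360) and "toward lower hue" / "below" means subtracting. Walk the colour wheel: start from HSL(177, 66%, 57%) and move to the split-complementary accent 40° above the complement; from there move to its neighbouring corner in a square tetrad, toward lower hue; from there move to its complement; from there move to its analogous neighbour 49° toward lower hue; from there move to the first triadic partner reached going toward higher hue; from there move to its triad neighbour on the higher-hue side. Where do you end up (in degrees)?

split-comp 40° ↑ +220°: 177 + 220 = 397 → 397 − 360 = 37°
square ↓ −90°: 37 − 90 = -53 → -53 + 360 = 307°
complement +180°: 307 + 180 = 487 → 487 − 360 = 127°
analog 49° ↓ −49°: 127 − 49 = 78°
triadic ↑ +120°: 78 + 120 = 198°
triadic ↑ +120°: 198 + 120 = 318°

318°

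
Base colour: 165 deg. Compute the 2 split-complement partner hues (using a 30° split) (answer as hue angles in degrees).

Split-complementary hues sit 30° either side of the complement.
Complement of 165 deg: 165 + 180 = 345°
345 − 30 = 315°
345 + 30 = 375 → 375 − 360 = 15°

315° and 15°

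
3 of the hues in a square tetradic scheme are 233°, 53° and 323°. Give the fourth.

143°

A square tetradic scheme places four hues every 90°.
The full set through 53° is {53°, 143°, 233°, 323°}.
Given {53°, 233°, 323°}, the missing hue is 143°.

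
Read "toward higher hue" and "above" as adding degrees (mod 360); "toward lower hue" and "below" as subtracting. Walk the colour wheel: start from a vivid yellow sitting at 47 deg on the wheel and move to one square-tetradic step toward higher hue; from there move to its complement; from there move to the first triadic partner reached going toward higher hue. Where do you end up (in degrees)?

77°

+90° (square ↑): 47 + 90 = 137°
+180° (complement): 137 + 180 = 317°
+120° (triadic ↑): 317 + 120 = 437 → 437 − 360 = 77°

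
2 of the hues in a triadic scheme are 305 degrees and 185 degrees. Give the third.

A triad places three hues 120° apart.
The full set through 185° is {65°, 185°, 305°}.
Given {185°, 305°}, the missing hue is 65°.

65°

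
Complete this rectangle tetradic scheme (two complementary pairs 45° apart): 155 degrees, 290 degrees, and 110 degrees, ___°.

A rectangular tetradic uses two complementary pairs 45° apart: offsets 0°, 45°, 180°, 225°.
Among {110°, 155°, 290°}, 290° and 110° are a 180° pair.
The remaining hue 155° needs its own complement: 155 + 180 = 335°

335°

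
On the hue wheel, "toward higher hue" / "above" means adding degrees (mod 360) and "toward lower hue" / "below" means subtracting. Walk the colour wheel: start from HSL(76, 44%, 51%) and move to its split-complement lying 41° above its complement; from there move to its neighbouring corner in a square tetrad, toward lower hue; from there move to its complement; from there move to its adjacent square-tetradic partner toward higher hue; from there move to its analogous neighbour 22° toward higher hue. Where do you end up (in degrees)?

+221° (split-comp 41° ↑): 76 + 221 = 297°
−90° (square ↓): 297 − 90 = 207°
+180° (complement): 207 + 180 = 387 → 387 − 360 = 27°
+90° (square ↑): 27 + 90 = 117°
+22° (analog 22° ↑): 117 + 22 = 139°

139°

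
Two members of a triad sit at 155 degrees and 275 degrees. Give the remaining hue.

A triad spaces three hues 120° apart.
The full set is {35°, 155°, 275°}.

35°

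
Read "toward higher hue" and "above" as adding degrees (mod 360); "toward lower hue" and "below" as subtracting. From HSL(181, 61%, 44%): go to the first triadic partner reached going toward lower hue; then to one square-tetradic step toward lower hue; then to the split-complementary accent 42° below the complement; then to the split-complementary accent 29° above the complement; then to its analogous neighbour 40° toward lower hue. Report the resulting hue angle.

181 − 120 = 61°   (triadic ↓)
61 − 90 = -29 → -29 + 360 = 331°   (square ↓)
331 + 138 = 469 → 469 − 360 = 109°   (split-comp 42° ↓)
109 + 209 = 318°   (split-comp 29° ↑)
318 − 40 = 278°   (analog 40° ↓)

278°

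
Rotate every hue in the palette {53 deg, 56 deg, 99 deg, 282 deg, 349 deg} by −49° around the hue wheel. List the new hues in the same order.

4°, 7°, 50°, 233°, 300°

53 − 49 = 4°
56 − 49 = 7°
99 − 49 = 50°
282 − 49 = 233°
349 − 49 = 300°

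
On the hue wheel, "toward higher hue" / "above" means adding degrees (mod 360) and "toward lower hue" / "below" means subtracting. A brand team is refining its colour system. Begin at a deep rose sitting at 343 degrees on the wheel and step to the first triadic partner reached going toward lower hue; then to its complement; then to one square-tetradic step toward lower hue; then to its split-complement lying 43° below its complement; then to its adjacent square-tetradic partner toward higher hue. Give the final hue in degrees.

180°

triadic ↓ −120°: 343 − 120 = 223°
complement +180°: 223 + 180 = 403 → 403 − 360 = 43°
square ↓ −90°: 43 − 90 = -47 → -47 + 360 = 313°
split-comp 43° ↓ +137°: 313 + 137 = 450 → 450 − 360 = 90°
square ↑ +90°: 90 + 90 = 180°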